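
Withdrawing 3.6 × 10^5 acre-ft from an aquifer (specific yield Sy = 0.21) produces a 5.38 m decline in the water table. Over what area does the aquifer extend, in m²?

ΔV = 3.6 × 10^5 acre-ft = 4.441 × 10^8 m³
A = ΔV / (Sy × Δh) = 4.441 × 10^8 / (0.21 × 5.38) = 3.93 × 10^8 m²

A ≈ 3.93 × 10^8 m²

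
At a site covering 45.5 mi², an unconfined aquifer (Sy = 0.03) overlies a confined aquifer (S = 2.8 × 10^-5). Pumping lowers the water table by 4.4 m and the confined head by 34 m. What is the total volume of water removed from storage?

ΔV ≈ 1.57 × 10^7 m³

A = 45.5 mi² = 1.178 × 10^8 m²
Unconfined: ΔV_u = Sy × A × Δh_u = 0.03 × 1.178 × 10^8 × 4.4 = 1.556 × 10^7 m³
Confined: ΔV_c = S × A × Δh_c = 2.8 × 10^-5 × 1.178 × 10^8 × 34 = 1.122 × 10^5 m³
Total ΔV = 1.556 × 10^7 + 1.122 × 10^5 = 1.567 × 10^7 m³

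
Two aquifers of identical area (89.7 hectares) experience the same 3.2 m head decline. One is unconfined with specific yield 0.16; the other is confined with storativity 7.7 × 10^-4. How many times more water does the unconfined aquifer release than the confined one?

A = 89.7 hectares = 8.97 × 10^5 m²
Unconfined: ΔV_u = Sy × A × Δh = 0.16 × 8.97 × 10^5 × 3.2 = 4.593 × 10^5 m³
Confined: ΔV_c = S × A × Δh = 7.7 × 10^-4 × 8.97 × 10^5 × 3.2 = 2210 m³
Ratio = ΔV_u / ΔV_c = Sy / S = 0.16 / 7.7 × 10^-4 = 207.8

ΔV_u / ΔV_c ≈ 208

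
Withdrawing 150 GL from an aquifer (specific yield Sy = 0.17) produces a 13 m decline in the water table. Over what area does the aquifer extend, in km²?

ΔV = 150 GL = 1.5 × 10^8 m³
A = ΔV / (Sy × Δh) = 1.5 × 10^8 / (0.17 × 13) = 6.787 × 10^7 m²
A = 6.787 × 10^7 m² = 67.87 km²

A ≈ 67.9 km²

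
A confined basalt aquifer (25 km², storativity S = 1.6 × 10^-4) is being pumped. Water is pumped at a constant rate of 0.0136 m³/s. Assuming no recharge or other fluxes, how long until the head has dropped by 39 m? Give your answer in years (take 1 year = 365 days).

A = 25 km² = 2.5 × 10^7 m²
ΔV = S × A × Δh = 1.6 × 10^-4 × 2.5 × 10^7 × 39 = 1.56 × 10^5 m³
Q = 0.0136 m³/s = 1175 m³/d
t = ΔV / Q = 1.56 × 10^5 m³ / 1175 m³/d = 132.8 d
t = 132.8 d ≈ 0.3637 years

t ≈ 0.364 years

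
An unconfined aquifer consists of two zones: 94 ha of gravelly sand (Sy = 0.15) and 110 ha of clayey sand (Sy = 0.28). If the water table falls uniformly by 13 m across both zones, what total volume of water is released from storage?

ΔV ≈ 5.84 × 10^6 m³

A₁ = 94 ha = 9.4 × 10^5 m²; A₂ = 110 ha = 1.1 × 10^6 m²
ΔV₁ = 0.15 × 9.4 × 10^5 × 13 = 1.833 × 10^6 m³
ΔV₂ = 0.28 × 1.1 × 10^6 × 13 = 4.004 × 10^6 m³
ΔV = ΔV₁ + ΔV₂ = 5.837 × 10^6 m³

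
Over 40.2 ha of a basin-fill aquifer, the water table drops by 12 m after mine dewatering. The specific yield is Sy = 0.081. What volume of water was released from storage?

A = 40.2 ha = 4.02 × 10^5 m²
ΔV = Sy × A × Δh = 0.081 × 4.02 × 10^5 m² × 12 m = 3.907 × 10^5 m³

ΔV ≈ 3.91 × 10^5 m³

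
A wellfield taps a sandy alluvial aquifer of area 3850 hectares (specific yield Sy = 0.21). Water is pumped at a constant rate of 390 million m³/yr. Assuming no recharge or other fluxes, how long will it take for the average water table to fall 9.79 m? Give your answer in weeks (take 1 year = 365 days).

A = 3850 hectares = 3.85 × 10^7 m²
ΔV = Sy × A × Δh = 0.21 × 3.85 × 10^7 × 9.79 = 7.915 × 10^7 m³
Q = 390 million m³/yr = 1.068 × 10^6 m³/d
t = ΔV / Q = 7.915 × 10^7 m³ / 1.068 × 10^6 m³/d = 74.08 d
t = 74.08 d ≈ 10.58 weeks

t ≈ 10.6 weeks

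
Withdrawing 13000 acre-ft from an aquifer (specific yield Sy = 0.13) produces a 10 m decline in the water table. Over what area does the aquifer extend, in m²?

ΔV = 13000 acre-ft = 1.604 × 10^7 m³
A = ΔV / (Sy × Δh) = 1.604 × 10^7 / (0.13 × 10) = 1.233 × 10^7 m²

A ≈ 1.23 × 10^7 m²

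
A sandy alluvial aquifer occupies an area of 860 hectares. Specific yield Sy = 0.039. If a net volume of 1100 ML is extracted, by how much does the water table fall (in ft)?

A = 860 hectares = 8.6 × 10^6 m²
ΔV = 1100 ML = 1.1 × 10^6 m³
Δh = ΔV / (Sy × A) = 1.1 × 10^6 m³ / (0.039 × 8.6 × 10^6 m²) = 3.28 m
Δh = 3.28 m = 10.76 ft

Δh ≈ 10.8 ft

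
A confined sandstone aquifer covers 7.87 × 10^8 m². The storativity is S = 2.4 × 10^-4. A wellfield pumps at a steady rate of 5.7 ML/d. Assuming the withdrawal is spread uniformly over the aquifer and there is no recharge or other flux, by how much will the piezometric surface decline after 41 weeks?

Q = 5.7 ML/d = 5700 m³/d
t = 41 weeks = 287 d
ΔV = Q × t = 5700 m³/d × 287 d = 1.636 × 10^6 m³
Δh = ΔV / (S × A) = 1.636 × 10^6 / (2.4 × 10^-4 × 7.87 × 10^8) = 8.661 m

Δh ≈ 8.66 m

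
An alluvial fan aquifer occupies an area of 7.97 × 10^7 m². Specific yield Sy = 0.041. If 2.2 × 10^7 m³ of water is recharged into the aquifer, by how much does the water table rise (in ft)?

Δh ≈ 22.1 ft

Δh = ΔV / (Sy × A) = 2.2 × 10^7 m³ / (0.041 × 7.97 × 10^7 m²) = 6.733 m
Δh = 6.733 m = 22.09 ft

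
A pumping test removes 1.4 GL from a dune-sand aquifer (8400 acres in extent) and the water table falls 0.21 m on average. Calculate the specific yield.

Sy ≈ 0.2

A = 8400 acres = 3.399 × 10^7 m²
ΔV = 1.4 GL = 1.4 × 10^6 m³
Sy = ΔV / (A × Δh) = 1.4 × 10^6 m³ / (3.399 × 10^7 m² × 0.21 m) = 0.1961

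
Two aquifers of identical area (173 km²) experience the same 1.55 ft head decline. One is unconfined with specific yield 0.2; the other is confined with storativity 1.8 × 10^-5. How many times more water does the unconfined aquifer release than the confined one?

ΔV_u / ΔV_c ≈ 11100

A = 173 km² = 1.73 × 10^8 m²
Δh = 1.55 ft = 0.4724 m
Unconfined: ΔV_u = Sy × A × Δh = 0.2 × 1.73 × 10^8 × 0.4724 = 1.635 × 10^7 m³
Confined: ΔV_c = S × A × Δh = 1.8 × 10^-5 × 1.73 × 10^8 × 0.4724 = 1471 m³
Ratio = ΔV_u / ΔV_c = Sy / S = 0.2 / 1.8 × 10^-5 = 11110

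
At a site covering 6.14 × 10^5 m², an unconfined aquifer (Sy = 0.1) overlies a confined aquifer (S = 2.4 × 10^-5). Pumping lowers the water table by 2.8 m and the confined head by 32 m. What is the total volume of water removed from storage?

ΔV ≈ 1.72 × 10^5 m³

Unconfined: ΔV_u = Sy × A × Δh_u = 0.1 × 6.14 × 10^5 × 2.8 = 1.719 × 10^5 m³
Confined: ΔV_c = S × A × Δh_c = 2.4 × 10^-5 × 6.14 × 10^5 × 32 = 471.6 m³
Total ΔV = 1.719 × 10^5 + 471.6 = 1.724 × 10^5 m³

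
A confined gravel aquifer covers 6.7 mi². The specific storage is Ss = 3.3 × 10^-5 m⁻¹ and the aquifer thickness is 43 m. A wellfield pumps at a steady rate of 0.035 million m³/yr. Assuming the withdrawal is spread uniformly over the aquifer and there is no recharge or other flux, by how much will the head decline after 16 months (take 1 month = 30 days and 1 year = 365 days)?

S = Ss × b = 3.3 × 10^-5 m⁻¹ × 43 m = 1.419 × 10^-3
A = 6.7 mi² = 1.735 × 10^7 m²
Q = 0.035 million m³/yr = 95.89 m³/d
t = 16 months = 480 d
ΔV = Q × t = 95.89 m³/d × 480 d = 46030 m³
Δh = ΔV / (S × A) = 46030 / (0.001419 × 1.735 × 10^7) = 1.869 m

Δh ≈ 1.87 m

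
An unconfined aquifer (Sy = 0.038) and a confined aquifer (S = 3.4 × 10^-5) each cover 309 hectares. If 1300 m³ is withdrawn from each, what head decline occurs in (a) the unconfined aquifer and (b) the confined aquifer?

Δh_u ≈ 0.0111 m; Δh_c ≈ 12.4 m

A = 309 hectares = 3.09 × 10^6 m²
Unconfined: Δh_u = ΔV/(Sy·A) = 1300/(0.038 × 3.09 × 10^6) = 0.01107 m
Confined: Δh_c = ΔV/(S·A) = 1300/(3.4 × 10^-5 × 3.09 × 10^6) = 12.37 m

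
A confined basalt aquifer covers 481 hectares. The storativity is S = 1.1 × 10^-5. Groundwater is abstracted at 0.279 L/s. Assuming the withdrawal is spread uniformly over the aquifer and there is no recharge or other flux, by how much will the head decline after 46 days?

A = 481 hectares = 4.81 × 10^6 m²
Q = 0.279 L/s = 24.11 m³/d
ΔV = Q × t = 24.11 m³/d × 46 d = 1109 m³
Δh = ΔV / (S × A) = 1109 / (1.1 × 10^-5 × 4.81 × 10^6) = 20.96 m

Δh ≈ 21 m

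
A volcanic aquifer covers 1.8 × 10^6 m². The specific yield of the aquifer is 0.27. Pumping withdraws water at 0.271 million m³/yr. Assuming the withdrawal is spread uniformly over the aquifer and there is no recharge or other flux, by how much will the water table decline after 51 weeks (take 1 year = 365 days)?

Δh ≈ 0.545 m

Q = 0.271 million m³/yr = 742.5 m³/d
t = 51 weeks = 357 d
ΔV = Q × t = 742.5 m³/d × 357 d = 2.651 × 10^5 m³
Δh = ΔV / (Sy × A) = 2.651 × 10^5 / (0.27 × 1.8 × 10^6) = 0.5454 m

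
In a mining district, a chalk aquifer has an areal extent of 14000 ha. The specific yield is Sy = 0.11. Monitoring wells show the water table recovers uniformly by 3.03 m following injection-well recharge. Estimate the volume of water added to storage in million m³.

ΔV ≈ 46.7 million m³

A = 14000 ha = 1.4 × 10^8 m²
ΔV = Sy × A × Δh = 0.11 × 1.4 × 10^8 m² × 3.03 m = 4.666 × 10^7 m³
ΔV = 4.666 × 10^7 m³ = 46.66 million m³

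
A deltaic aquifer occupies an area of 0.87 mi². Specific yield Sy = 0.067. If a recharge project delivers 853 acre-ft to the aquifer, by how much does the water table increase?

A = 0.87 mi² = 2.253 × 10^6 m²
ΔV = 853 acre-ft = 1.052 × 10^6 m³
Δh = ΔV / (Sy × A) = 1.052 × 10^6 m³ / (0.067 × 2.253 × 10^6 m²) = 6.969 m

Δh ≈ 6.97 m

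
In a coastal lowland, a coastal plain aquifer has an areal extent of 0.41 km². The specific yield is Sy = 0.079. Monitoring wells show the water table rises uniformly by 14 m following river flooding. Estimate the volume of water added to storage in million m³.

A = 0.41 km² = 4.1 × 10^5 m²
ΔV = Sy × A × Δh = 0.079 × 4.1 × 10^5 m² × 14 m = 4.535 × 10^5 m³
ΔV = 4.535 × 10^5 m³ = 0.4535 million m³

ΔV ≈ 0.453 million m³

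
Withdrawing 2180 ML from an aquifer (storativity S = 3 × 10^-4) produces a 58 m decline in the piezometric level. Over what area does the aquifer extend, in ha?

A ≈ 12500 ha

ΔV = 2180 ML = 2.18 × 10^6 m³
A = ΔV / (S × Δh) = 2.18 × 10^6 / (3 × 10^-4 × 58) = 1.253 × 10^8 m²
A = 1.253 × 10^8 m² = 12530 ha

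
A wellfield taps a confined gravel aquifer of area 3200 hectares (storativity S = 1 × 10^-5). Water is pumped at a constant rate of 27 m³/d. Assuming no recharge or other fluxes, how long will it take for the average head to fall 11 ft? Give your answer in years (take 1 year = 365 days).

t ≈ 0.109 years

A = 3200 hectares = 3.2 × 10^7 m²
Δh = 11 ft = 3.353 m
ΔV = S × A × Δh = 1 × 10^-5 × 3.2 × 10^7 × 3.353 = 1073 m³
t = ΔV / Q = 1073 m³ / 27 m³/d = 39.74 d
t = 39.74 d ≈ 0.1089 years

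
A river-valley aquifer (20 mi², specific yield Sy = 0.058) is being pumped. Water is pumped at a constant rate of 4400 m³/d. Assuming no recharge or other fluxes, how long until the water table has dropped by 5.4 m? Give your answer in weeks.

t ≈ 527 weeks

A = 20 mi² = 5.18 × 10^7 m²
ΔV = Sy × A × Δh = 0.058 × 5.18 × 10^7 × 5.4 = 1.622 × 10^7 m³
t = ΔV / Q = 1.622 × 10^7 m³ / 4400 m³/d = 3687 d
t = 3687 d ≈ 526.7 weeks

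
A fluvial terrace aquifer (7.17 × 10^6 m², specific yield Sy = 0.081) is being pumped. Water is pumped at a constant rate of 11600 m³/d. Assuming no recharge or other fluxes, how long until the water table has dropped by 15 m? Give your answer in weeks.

ΔV = Sy × A × Δh = 0.081 × 7.17 × 10^6 × 15 = 8.712 × 10^6 m³
t = ΔV / Q = 8.712 × 10^6 m³ / 11600 m³/d = 751 d
t = 751 d ≈ 107.3 weeks

t ≈ 107 weeks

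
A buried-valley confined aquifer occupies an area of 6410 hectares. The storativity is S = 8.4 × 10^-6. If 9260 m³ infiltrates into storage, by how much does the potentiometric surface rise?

A = 6410 hectares = 6.41 × 10^7 m²
Δh = ΔV / (S × A) = 9260 m³ / (8.4 × 10^-6 × 6.41 × 10^7 m²) = 17.2 m

Δh ≈ 17.2 m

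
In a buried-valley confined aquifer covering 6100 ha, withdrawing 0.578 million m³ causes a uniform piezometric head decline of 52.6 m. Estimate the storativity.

A = 6100 ha = 6.1 × 10^7 m²
ΔV = 0.578 million m³ = 5.78 × 10^5 m³
S = ΔV / (A × Δh) = 5.78 × 10^5 m³ / (6.1 × 10^7 m² × 52.6 m) = 1.801 × 10^-4

S ≈ 1.8 × 10^-4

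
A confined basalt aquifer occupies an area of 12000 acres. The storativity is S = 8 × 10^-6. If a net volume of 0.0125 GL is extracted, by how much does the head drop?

A = 12000 acres = 4.856 × 10^7 m²
ΔV = 0.0125 GL = 12500 m³
Δh = ΔV / (S × A) = 12500 m³ / (8 × 10^-6 × 4.856 × 10^7 m²) = 32.18 m

Δh ≈ 32.2 m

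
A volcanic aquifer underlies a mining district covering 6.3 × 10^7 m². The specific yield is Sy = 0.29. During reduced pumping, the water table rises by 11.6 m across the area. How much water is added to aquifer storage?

ΔV ≈ 2.12 × 10^8 m³

ΔV = Sy × A × Δh = 0.29 × 6.3 × 10^7 m² × 11.6 m = 2.119 × 10^8 m³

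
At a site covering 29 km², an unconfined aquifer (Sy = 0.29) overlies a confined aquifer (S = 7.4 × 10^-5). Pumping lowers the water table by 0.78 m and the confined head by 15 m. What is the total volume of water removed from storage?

ΔV ≈ 6.59 × 10^6 m³

A = 29 km² = 2.9 × 10^7 m²
Unconfined: ΔV_u = Sy × A × Δh_u = 0.29 × 2.9 × 10^7 × 0.78 = 6.56 × 10^6 m³
Confined: ΔV_c = S × A × Δh_c = 7.4 × 10^-5 × 2.9 × 10^7 × 15 = 32190 m³
Total ΔV = 6.56 × 10^6 + 32190 = 6.592 × 10^6 m³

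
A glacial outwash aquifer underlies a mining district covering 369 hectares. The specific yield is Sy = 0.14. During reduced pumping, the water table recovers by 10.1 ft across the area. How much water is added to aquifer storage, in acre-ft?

ΔV ≈ 1290 acre-ft

A = 369 hectares = 3.69 × 10^6 m²
Δh = 10.1 ft = 3.078 m
ΔV = Sy × A × Δh = 0.14 × 3.69 × 10^6 m² × 3.078 m = 1.59 × 10^6 m³
ΔV = 1.59 × 10^6 m³ = 1289 acre-ft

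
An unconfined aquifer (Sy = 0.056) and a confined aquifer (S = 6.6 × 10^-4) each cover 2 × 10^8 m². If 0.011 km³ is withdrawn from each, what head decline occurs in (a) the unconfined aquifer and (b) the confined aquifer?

Δh_u ≈ 0.982 m; Δh_c ≈ 83.3 m

ΔV = 0.011 km³ = 1.1 × 10^7 m³
Unconfined: Δh_u = ΔV/(Sy·A) = 1.1 × 10^7/(0.056 × 2 × 10^8) = 0.9821 m
Confined: Δh_c = ΔV/(S·A) = 1.1 × 10^7/(6.6 × 10^-4 × 2 × 10^8) = 83.33 m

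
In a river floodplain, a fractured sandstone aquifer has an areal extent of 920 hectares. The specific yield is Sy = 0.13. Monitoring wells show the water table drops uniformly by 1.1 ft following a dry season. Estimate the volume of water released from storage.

A = 920 hectares = 9.2 × 10^6 m²
Δh = 1.1 ft = 0.3353 m
ΔV = Sy × A × Δh = 0.13 × 9.2 × 10^6 m² × 0.3353 m = 4.01 × 10^5 m³

ΔV ≈ 4.01 × 10^5 m³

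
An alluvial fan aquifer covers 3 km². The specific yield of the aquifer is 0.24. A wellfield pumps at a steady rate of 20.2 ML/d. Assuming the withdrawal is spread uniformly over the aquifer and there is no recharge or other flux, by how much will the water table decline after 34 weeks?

A = 3 km² = 3 × 10^6 m²
Q = 20.2 ML/d = 20200 m³/d
t = 34 weeks = 238 d
ΔV = Q × t = 20200 m³/d × 238 d = 4.808 × 10^6 m³
Δh = ΔV / (Sy × A) = 4.808 × 10^6 / (0.24 × 3 × 10^6) = 6.677 m

Δh ≈ 6.68 m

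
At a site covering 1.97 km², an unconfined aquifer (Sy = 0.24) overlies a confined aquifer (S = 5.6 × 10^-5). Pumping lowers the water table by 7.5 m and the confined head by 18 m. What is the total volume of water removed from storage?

A = 1.97 km² = 1.97 × 10^6 m²
Unconfined: ΔV_u = Sy × A × Δh_u = 0.24 × 1.97 × 10^6 × 7.5 = 3.546 × 10^6 m³
Confined: ΔV_c = S × A × Δh_c = 5.6 × 10^-5 × 1.97 × 10^6 × 18 = 1986 m³
Total ΔV = 3.546 × 10^6 + 1986 = 3.548 × 10^6 m³

ΔV ≈ 3.55 × 10^6 m³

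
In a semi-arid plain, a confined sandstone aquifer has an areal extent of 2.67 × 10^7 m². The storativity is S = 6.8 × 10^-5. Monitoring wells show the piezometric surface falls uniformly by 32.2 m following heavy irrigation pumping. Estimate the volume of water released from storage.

ΔV = S × A × Δh = 6.8 × 10^-5 × 2.67 × 10^7 m² × 32.2 m = 58460 m³

ΔV ≈ 58500 m³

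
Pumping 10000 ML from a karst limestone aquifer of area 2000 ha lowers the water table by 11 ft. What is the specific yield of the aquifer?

A = 2000 ha = 2 × 10^7 m²
Δh = 11 ft = 3.353 m
ΔV = 10000 ML = 1 × 10^7 m³
Sy = ΔV / (A × Δh) = 1 × 10^7 m³ / (2 × 10^7 m² × 3.353 m) = 0.1491

Sy ≈ 0.15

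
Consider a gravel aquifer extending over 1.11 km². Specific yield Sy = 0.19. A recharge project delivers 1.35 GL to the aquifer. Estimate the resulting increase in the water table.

A = 1.11 km² = 1.11 × 10^6 m²
ΔV = 1.35 GL = 1.35 × 10^6 m³
Δh = ΔV / (Sy × A) = 1.35 × 10^6 m³ / (0.19 × 1.11 × 10^6 m²) = 6.401 m

Δh ≈ 6.4 m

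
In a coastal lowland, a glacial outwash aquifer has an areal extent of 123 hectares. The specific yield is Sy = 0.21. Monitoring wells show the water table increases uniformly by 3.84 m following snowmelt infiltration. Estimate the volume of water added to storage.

A = 123 hectares = 1.23 × 10^6 m²
ΔV = Sy × A × Δh = 0.21 × 1.23 × 10^6 m² × 3.84 m = 9.919 × 10^5 m³

ΔV ≈ 9.92 × 10^5 m³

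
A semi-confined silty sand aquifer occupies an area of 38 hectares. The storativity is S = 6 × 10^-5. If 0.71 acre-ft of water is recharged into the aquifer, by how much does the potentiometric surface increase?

Δh ≈ 38.4 m

A = 38 hectares = 3.8 × 10^5 m²
ΔV = 0.71 acre-ft = 875.8 m³
Δh = ΔV / (S × A) = 875.8 m³ / (6 × 10^-5 × 3.8 × 10^5 m²) = 38.41 m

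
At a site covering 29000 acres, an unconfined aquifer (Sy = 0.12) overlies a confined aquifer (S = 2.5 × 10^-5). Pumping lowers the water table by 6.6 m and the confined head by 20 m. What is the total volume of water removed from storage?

A = 29000 acres = 1.174 × 10^8 m²
Unconfined: ΔV_u = Sy × A × Δh_u = 0.12 × 1.174 × 10^8 × 6.6 = 9.295 × 10^7 m³
Confined: ΔV_c = S × A × Δh_c = 2.5 × 10^-5 × 1.174 × 10^8 × 20 = 58680 m³
Total ΔV = 9.295 × 10^7 + 58680 = 9.301 × 10^7 m³

ΔV ≈ 9.3 × 10^7 m³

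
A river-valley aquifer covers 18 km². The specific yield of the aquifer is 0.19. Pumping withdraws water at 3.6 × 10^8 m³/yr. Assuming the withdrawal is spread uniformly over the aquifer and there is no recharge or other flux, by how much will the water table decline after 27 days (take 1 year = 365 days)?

A = 18 km² = 1.8 × 10^7 m²
Q = 3.6 × 10^8 m³/yr = 9.863 × 10^5 m³/d
ΔV = Q × t = 9.863 × 10^5 m³/d × 27 d = 2.663 × 10^7 m³
Δh = ΔV / (Sy × A) = 2.663 × 10^7 / (0.19 × 1.8 × 10^7) = 7.787 m

Δh ≈ 7.79 m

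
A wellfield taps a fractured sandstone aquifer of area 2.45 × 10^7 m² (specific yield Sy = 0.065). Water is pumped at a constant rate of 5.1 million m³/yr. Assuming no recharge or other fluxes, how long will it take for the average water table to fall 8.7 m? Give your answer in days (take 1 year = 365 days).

ΔV = Sy × A × Δh = 0.065 × 2.45 × 10^7 × 8.7 = 1.385 × 10^7 m³
Q = 5.1 million m³/yr = 13970 m³/d
t = ΔV / Q = 1.385 × 10^7 m³ / 13970 m³/d = 991.6 d

t ≈ 992 days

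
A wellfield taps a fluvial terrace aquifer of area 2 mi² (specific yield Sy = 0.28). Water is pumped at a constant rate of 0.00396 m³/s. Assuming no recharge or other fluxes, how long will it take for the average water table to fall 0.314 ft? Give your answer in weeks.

t ≈ 58 weeks

A = 2 mi² = 5.18 × 10^6 m²
Δh = 0.314 ft = 0.09571 m
ΔV = Sy × A × Δh = 0.28 × 5.18 × 10^6 × 0.09571 = 1.388 × 10^5 m³
Q = 0.00396 m³/s = 342.1 m³/d
t = ΔV / Q = 1.388 × 10^5 m³ / 342.1 m³/d = 405.7 d
t = 405.7 d ≈ 57.96 weeks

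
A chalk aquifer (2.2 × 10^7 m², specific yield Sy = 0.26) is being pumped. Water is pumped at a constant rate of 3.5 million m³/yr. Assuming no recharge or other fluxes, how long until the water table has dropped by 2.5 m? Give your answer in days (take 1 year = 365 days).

t ≈ 1490 days

ΔV = Sy × A × Δh = 0.26 × 2.2 × 10^7 × 2.5 = 1.43 × 10^7 m³
Q = 3.5 million m³/yr = 9589 m³/d
t = ΔV / Q = 1.43 × 10^7 m³ / 9589 m³/d = 1491 d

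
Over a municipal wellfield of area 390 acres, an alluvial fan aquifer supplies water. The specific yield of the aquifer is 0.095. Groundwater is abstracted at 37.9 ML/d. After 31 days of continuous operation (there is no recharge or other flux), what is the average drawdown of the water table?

A = 390 acres = 1.578 × 10^6 m²
Q = 37.9 ML/d = 37900 m³/d
ΔV = Q × t = 37900 m³/d × 31 d = 1.175 × 10^6 m³
Δh = ΔV / (Sy × A) = 1.175 × 10^6 / (0.095 × 1.578 × 10^6) = 7.836 m

Δh ≈ 7.84 m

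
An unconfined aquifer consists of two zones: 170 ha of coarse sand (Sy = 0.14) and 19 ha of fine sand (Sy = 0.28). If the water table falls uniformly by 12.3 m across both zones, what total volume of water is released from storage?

ΔV ≈ 3.58 × 10^6 m³

A₁ = 170 ha = 1.7 × 10^6 m²; A₂ = 19 ha = 1.9 × 10^5 m²
ΔV₁ = 0.14 × 1.7 × 10^6 × 12.3 = 2.927 × 10^6 m³
ΔV₂ = 0.28 × 1.9 × 10^5 × 12.3 = 6.544 × 10^5 m³
ΔV = ΔV₁ + ΔV₂ = 3.582 × 10^6 m³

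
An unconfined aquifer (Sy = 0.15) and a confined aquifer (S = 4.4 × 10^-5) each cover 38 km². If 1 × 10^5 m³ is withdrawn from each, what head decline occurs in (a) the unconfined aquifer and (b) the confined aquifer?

A = 38 km² = 3.8 × 10^7 m²
Unconfined: Δh_u = ΔV/(Sy·A) = 1 × 10^5/(0.15 × 3.8 × 10^7) = 0.01754 m
Confined: Δh_c = ΔV/(S·A) = 1 × 10^5/(4.4 × 10^-5 × 3.8 × 10^7) = 59.81 m

Δh_u ≈ 0.0175 m; Δh_c ≈ 59.8 m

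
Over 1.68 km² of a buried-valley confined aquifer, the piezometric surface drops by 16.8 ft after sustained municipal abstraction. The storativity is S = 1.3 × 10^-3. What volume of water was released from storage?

A = 1.68 km² = 1.68 × 10^6 m²
Δh = 16.8 ft = 5.121 m
ΔV = S × A × Δh = 0.0013 × 1.68 × 10^6 m² × 5.121 m = 11180 m³

ΔV ≈ 11200 m³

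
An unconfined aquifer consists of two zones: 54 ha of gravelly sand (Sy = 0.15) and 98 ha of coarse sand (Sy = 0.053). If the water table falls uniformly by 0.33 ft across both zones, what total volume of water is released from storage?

A₁ = 54 ha = 5.4 × 10^5 m²; A₂ = 98 ha = 9.8 × 10^5 m²
Δh = 0.33 ft = 0.1006 m
ΔV₁ = 0.15 × 5.4 × 10^5 × 0.1006 = 8147 m³
ΔV₂ = 0.053 × 9.8 × 10^5 × 0.1006 = 5224 m³
ΔV = ΔV₁ + ΔV₂ = 13370 m³

ΔV ≈ 13400 m³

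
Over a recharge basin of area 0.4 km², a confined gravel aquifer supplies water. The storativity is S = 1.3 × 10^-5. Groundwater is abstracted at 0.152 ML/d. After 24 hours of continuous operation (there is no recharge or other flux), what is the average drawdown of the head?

A = 0.4 km² = 4 × 10^5 m²
Q = 0.152 ML/d = 152 m³/d
t = 24 hours = 1 d
ΔV = Q × t = 152 m³/d × 1 d = 152 m³
Δh = ΔV / (S × A) = 152 / (1.3 × 10^-5 × 4 × 10^5) = 29.23 m

Δh ≈ 29.2 m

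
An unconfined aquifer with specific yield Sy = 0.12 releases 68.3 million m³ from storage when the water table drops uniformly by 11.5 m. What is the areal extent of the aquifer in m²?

ΔV = 68.3 million m³ = 6.83 × 10^7 m³
A = ΔV / (Sy × Δh) = 6.83 × 10^7 / (0.12 × 11.5) = 4.949 × 10^7 m²

A ≈ 4.95 × 10^7 m²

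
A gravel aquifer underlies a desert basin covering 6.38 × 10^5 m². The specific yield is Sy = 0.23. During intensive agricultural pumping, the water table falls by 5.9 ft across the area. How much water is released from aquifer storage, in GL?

Δh = 5.9 ft = 1.798 m
ΔV = Sy × A × Δh = 0.23 × 6.38 × 10^5 m² × 1.798 m = 2.639 × 10^5 m³
ΔV = 2.639 × 10^5 m³ = 0.2639 GL

ΔV ≈ 0.264 GL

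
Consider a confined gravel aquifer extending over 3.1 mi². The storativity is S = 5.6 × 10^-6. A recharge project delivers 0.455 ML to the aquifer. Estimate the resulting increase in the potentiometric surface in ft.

Δh ≈ 33.2 ft

A = 3.1 mi² = 8.029 × 10^6 m²
ΔV = 0.455 ML = 455 m³
Δh = ΔV / (S × A) = 455 m³ / (5.6 × 10^-6 × 8.029 × 10^6 m²) = 10.12 m
Δh = 10.12 m = 33.2 ft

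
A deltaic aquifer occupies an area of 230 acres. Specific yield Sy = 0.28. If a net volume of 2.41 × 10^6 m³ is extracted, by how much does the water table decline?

Δh ≈ 9.25 m

A = 230 acres = 9.308 × 10^5 m²
Δh = ΔV / (Sy × A) = 2.41 × 10^6 m³ / (0.28 × 9.308 × 10^5 m²) = 9.247 m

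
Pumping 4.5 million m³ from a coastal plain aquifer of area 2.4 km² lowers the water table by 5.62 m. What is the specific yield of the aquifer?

Sy ≈ 0.33

A = 2.4 km² = 2.4 × 10^6 m²
ΔV = 4.5 million m³ = 4.5 × 10^6 m³
Sy = ΔV / (A × Δh) = 4.5 × 10^6 m³ / (2.4 × 10^6 m² × 5.62 m) = 0.3336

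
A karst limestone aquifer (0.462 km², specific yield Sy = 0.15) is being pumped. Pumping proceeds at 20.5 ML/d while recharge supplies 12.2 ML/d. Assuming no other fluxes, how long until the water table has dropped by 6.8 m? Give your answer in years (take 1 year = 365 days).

t ≈ 0.156 years

A = 0.462 km² = 4.62 × 10^5 m²
ΔV = Sy × A × Δh = 0.15 × 4.62 × 10^5 × 6.8 = 4.712 × 10^5 m³
Net withdrawal = 20.5 − 12.2 = 8.3 ML/d = 8300 m³/d
t = ΔV / Q = 4.712 × 10^5 m³ / 8300 m³/d = 56.78 d
t = 56.78 d ≈ 0.1556 years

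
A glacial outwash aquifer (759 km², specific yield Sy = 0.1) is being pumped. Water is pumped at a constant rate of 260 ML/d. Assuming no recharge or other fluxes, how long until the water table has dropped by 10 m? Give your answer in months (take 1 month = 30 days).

t ≈ 97.3 months

A = 759 km² = 7.59 × 10^8 m²
ΔV = Sy × A × Δh = 0.1 × 7.59 × 10^8 × 10 = 7.59 × 10^8 m³
Q = 260 ML/d = 2.6 × 10^5 m³/d
t = ΔV / Q = 7.59 × 10^8 m³ / 2.6 × 10^5 m³/d = 2919 d
t = 2919 d ≈ 97.31 months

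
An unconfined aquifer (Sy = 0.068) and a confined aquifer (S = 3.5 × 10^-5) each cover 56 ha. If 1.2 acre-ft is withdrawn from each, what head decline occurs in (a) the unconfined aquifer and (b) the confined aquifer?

A = 56 ha = 5.6 × 10^5 m²
ΔV = 1.2 acre-ft = 1480 m³
Unconfined: Δh_u = ΔV/(Sy·A) = 1480/(0.068 × 5.6 × 10^5) = 0.03887 m
Confined: Δh_c = ΔV/(S·A) = 1480/(3.5 × 10^-5 × 5.6 × 10^5) = 75.52 m

Δh_u ≈ 0.0389 m; Δh_c ≈ 75.5 m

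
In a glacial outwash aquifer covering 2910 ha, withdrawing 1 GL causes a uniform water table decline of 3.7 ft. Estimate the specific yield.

A = 2910 ha = 2.91 × 10^7 m²
Δh = 3.7 ft = 1.128 m
ΔV = 1 GL = 1 × 10^6 m³
Sy = ΔV / (A × Δh) = 1 × 10^6 m³ / (2.91 × 10^7 m² × 1.128 m) = 0.03047

Sy ≈ 0.03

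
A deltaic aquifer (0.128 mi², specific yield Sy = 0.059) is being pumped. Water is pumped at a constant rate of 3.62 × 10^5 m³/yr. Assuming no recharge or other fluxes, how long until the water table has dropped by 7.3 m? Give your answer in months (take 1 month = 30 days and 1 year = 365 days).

t ≈ 4.8 months

A = 0.128 mi² = 3.315 × 10^5 m²
ΔV = Sy × A × Δh = 0.059 × 3.315 × 10^5 × 7.3 = 1.428 × 10^5 m³
Q = 3.62 × 10^5 m³/yr = 991.8 m³/d
t = ΔV / Q = 1.428 × 10^5 m³ / 991.8 m³/d = 144 d
t = 144 d ≈ 4.799 months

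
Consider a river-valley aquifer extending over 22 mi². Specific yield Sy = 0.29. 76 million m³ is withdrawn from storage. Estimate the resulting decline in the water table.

A = 22 mi² = 5.698 × 10^7 m²
ΔV = 76 million m³ = 7.6 × 10^7 m³
Δh = ΔV / (Sy × A) = 7.6 × 10^7 m³ / (0.29 × 5.698 × 10^7 m²) = 4.599 m

Δh ≈ 4.6 m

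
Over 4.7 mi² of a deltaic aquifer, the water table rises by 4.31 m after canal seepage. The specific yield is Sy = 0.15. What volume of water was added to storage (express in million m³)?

ΔV ≈ 7.87 million m³

A = 4.7 mi² = 1.217 × 10^7 m²
ΔV = Sy × A × Δh = 0.15 × 1.217 × 10^7 m² × 4.31 m = 7.87 × 10^6 m³
ΔV = 7.87 × 10^6 m³ = 7.87 million m³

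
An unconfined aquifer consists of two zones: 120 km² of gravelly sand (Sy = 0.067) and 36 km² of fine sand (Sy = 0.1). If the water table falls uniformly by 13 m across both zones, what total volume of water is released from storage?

ΔV ≈ 1.51 × 10^8 m³

A₁ = 120 km² = 1.2 × 10^8 m²; A₂ = 36 km² = 3.6 × 10^7 m²
ΔV₁ = 0.067 × 1.2 × 10^8 × 13 = 1.045 × 10^8 m³
ΔV₂ = 0.1 × 3.6 × 10^7 × 13 = 4.68 × 10^7 m³
ΔV = ΔV₁ + ΔV₂ = 1.513 × 10^8 m³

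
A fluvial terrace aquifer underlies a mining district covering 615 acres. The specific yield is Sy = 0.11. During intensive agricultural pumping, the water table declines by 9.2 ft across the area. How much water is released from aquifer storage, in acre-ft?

A = 615 acres = 2.489 × 10^6 m²
Δh = 9.2 ft = 2.804 m
ΔV = Sy × A × Δh = 0.11 × 2.489 × 10^6 m² × 2.804 m = 7.677 × 10^5 m³
ΔV = 7.677 × 10^5 m³ = 622.4 acre-ft

ΔV ≈ 622 acre-ft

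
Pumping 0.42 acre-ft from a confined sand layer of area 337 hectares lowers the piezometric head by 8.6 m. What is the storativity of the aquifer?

A = 337 hectares = 3.37 × 10^6 m²
ΔV = 0.42 acre-ft = 518.1 m³
S = ΔV / (A × Δh) = 518.1 m³ / (3.37 × 10^6 m² × 8.6 m) = 1.788 × 10^-5

S ≈ 1.8 × 10^-5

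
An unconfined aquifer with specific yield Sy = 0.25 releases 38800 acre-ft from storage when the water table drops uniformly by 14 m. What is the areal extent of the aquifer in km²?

A ≈ 13.7 km²

ΔV = 38800 acre-ft = 4.786 × 10^7 m³
A = ΔV / (Sy × Δh) = 4.786 × 10^7 / (0.25 × 14) = 1.367 × 10^7 m²
A = 1.367 × 10^7 m² = 13.67 km²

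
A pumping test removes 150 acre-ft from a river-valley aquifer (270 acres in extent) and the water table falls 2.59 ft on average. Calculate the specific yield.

A = 270 acres = 1.093 × 10^6 m²
Δh = 2.59 ft = 0.7894 m
ΔV = 150 acre-ft = 1.85 × 10^5 m³
Sy = ΔV / (A × Δh) = 1.85 × 10^5 m³ / (1.093 × 10^6 m² × 0.7894 m) = 0.2145

Sy ≈ 0.21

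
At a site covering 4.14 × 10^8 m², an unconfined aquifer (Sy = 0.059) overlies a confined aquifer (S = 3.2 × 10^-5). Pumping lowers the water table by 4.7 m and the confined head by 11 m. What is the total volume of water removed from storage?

ΔV ≈ 1.15 × 10^8 m³

Unconfined: ΔV_u = Sy × A × Δh_u = 0.059 × 4.14 × 10^8 × 4.7 = 1.148 × 10^8 m³
Confined: ΔV_c = S × A × Δh_c = 3.2 × 10^-5 × 4.14 × 10^8 × 11 = 1.457 × 10^5 m³
Total ΔV = 1.148 × 10^8 + 1.457 × 10^5 = 1.149 × 10^8 m³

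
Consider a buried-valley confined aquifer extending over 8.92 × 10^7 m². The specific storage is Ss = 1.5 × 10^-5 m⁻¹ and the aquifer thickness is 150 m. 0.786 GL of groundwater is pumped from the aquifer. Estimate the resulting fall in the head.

Δh ≈ 3.92 m

S = Ss × b = 1.5 × 10^-5 m⁻¹ × 150 m = 2.25 × 10^-3
ΔV = 0.786 GL = 7.86 × 10^5 m³
Δh = ΔV / (S × A) = 7.86 × 10^5 m³ / (0.00225 × 8.92 × 10^7 m²) = 3.916 m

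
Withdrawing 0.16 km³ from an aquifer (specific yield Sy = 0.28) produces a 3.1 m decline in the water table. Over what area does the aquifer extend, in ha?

A ≈ 18400 ha

ΔV = 0.16 km³ = 1.6 × 10^8 m³
A = ΔV / (Sy × Δh) = 1.6 × 10^8 / (0.28 × 3.1) = 1.843 × 10^8 m²
A = 1.843 × 10^8 m² = 18430 ha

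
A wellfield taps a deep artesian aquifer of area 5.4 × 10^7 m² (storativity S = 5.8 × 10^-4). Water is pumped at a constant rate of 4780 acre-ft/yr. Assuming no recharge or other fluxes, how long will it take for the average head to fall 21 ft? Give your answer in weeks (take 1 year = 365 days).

t ≈ 1.77 weeks

Δh = 21 ft = 6.401 m
ΔV = S × A × Δh = 5.8 × 10^-4 × 5.4 × 10^7 × 6.401 = 2.005 × 10^5 m³
Q = 4780 acre-ft/yr = 16150 m³/d
t = ΔV / Q = 2.005 × 10^5 m³ / 16150 m³/d = 12.41 d
t = 12.41 d ≈ 1.773 weeks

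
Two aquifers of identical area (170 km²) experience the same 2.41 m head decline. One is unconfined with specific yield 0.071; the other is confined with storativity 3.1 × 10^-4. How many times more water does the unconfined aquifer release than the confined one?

A = 170 km² = 1.7 × 10^8 m²
Unconfined: ΔV_u = Sy × A × Δh = 0.071 × 1.7 × 10^8 × 2.41 = 2.909 × 10^7 m³
Confined: ΔV_c = S × A × Δh = 3.1 × 10^-4 × 1.7 × 10^8 × 2.41 = 1.27 × 10^5 m³
Ratio = ΔV_u / ΔV_c = Sy / S = 0.071 / 3.1 × 10^-4 = 229

ΔV_u / ΔV_c ≈ 229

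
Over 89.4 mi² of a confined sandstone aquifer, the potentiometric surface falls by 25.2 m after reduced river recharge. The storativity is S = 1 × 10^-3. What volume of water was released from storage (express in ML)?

ΔV ≈ 5830 ML

A = 89.4 mi² = 2.315 × 10^8 m²
ΔV = S × A × Δh = 0.001 × 2.315 × 10^8 m² × 25.2 m = 5.835 × 10^6 m³
ΔV = 5.835 × 10^6 m³ = 5835 ML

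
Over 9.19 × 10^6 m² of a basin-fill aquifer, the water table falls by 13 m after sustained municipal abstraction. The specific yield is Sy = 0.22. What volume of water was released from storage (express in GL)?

ΔV = Sy × A × Δh = 0.22 × 9.19 × 10^6 m² × 13 m = 2.628 × 10^7 m³
ΔV = 2.628 × 10^7 m³ = 26.28 GL

ΔV ≈ 26.3 GL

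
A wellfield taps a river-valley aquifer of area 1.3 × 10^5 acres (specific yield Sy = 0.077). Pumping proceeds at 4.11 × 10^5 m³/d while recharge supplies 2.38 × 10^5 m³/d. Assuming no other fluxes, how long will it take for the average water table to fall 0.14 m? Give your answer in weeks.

t ≈ 4.68 weeks

A = 1.3 × 10^5 acres = 5.261 × 10^8 m²
ΔV = Sy × A × Δh = 0.077 × 5.261 × 10^8 × 0.14 = 5.671 × 10^6 m³
Net withdrawal = 4.11 × 10^5 − 2.38 × 10^5 = 1.73 × 10^5 m³/d
t = ΔV / Q = 5.671 × 10^6 m³ / 1.73 × 10^5 m³/d = 32.78 d
t = 32.78 d ≈ 4.683 weeks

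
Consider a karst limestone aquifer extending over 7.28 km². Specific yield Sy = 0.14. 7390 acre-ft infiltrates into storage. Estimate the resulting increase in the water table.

Δh ≈ 8.94 m

A = 7.28 km² = 7.28 × 10^6 m²
ΔV = 7390 acre-ft = 9.115 × 10^6 m³
Δh = ΔV / (Sy × A) = 9.115 × 10^6 m³ / (0.14 × 7.28 × 10^6 m²) = 8.944 m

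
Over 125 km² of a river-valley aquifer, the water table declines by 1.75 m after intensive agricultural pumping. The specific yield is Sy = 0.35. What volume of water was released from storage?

A = 125 km² = 1.25 × 10^8 m²
ΔV = Sy × A × Δh = 0.35 × 1.25 × 10^8 m² × 1.75 m = 7.656 × 10^7 m³

ΔV ≈ 7.66 × 10^7 m³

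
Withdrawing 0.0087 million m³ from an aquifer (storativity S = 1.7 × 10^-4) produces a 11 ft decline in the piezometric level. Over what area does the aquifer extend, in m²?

A ≈ 1.53 × 10^7 m²

Δh = 11 ft = 3.353 m
ΔV = 0.0087 million m³ = 8700 m³
A = ΔV / (S × Δh) = 8700 / (1.7 × 10^-4 × 3.353) = 1.526 × 10^7 m²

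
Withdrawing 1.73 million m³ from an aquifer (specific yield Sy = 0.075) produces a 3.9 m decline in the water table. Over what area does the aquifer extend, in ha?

A ≈ 591 ha

ΔV = 1.73 million m³ = 1.73 × 10^6 m³
A = ΔV / (Sy × Δh) = 1.73 × 10^6 / (0.075 × 3.9) = 5.915 × 10^6 m²
A = 5.915 × 10^6 m² = 591.5 ha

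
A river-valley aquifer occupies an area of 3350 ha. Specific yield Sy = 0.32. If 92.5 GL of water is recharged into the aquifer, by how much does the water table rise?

Δh ≈ 8.63 m

A = 3350 ha = 3.35 × 10^7 m²
ΔV = 92.5 GL = 9.25 × 10^7 m³
Δh = ΔV / (Sy × A) = 9.25 × 10^7 m³ / (0.32 × 3.35 × 10^7 m²) = 8.629 m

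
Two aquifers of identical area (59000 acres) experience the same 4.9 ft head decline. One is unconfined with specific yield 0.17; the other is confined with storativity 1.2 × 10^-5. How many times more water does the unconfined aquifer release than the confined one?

A = 59000 acres = 2.388 × 10^8 m²
Δh = 4.9 ft = 1.494 m
Unconfined: ΔV_u = Sy × A × Δh = 0.17 × 2.388 × 10^8 × 1.494 = 6.062 × 10^7 m³
Confined: ΔV_c = S × A × Δh = 1.2 × 10^-5 × 2.388 × 10^8 × 1.494 = 4279 m³
Ratio = ΔV_u / ΔV_c = Sy / S = 0.17 / 1.2 × 10^-5 = 14170

ΔV_u / ΔV_c ≈ 14200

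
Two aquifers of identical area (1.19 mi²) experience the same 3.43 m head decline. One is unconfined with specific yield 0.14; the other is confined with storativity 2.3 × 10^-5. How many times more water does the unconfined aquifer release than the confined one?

ΔV_u / ΔV_c ≈ 6090

A = 1.19 mi² = 3.082 × 10^6 m²
Unconfined: ΔV_u = Sy × A × Δh = 0.14 × 3.082 × 10^6 × 3.43 = 1.48 × 10^6 m³
Confined: ΔV_c = S × A × Δh = 2.3 × 10^-5 × 3.082 × 10^6 × 3.43 = 243.1 m³
Ratio = ΔV_u / ΔV_c = Sy / S = 0.14 / 2.3 × 10^-5 = 6087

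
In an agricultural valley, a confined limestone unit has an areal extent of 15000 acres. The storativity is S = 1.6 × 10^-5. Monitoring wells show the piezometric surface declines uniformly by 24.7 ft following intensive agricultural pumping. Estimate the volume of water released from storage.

A = 15000 acres = 6.07 × 10^7 m²
Δh = 24.7 ft = 7.529 m
ΔV = S × A × Δh = 1.6 × 10^-5 × 6.07 × 10^7 m² × 7.529 m = 7312 m³

ΔV ≈ 7310 m³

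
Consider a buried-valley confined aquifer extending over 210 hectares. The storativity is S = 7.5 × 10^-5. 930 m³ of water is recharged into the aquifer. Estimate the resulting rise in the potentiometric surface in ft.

Δh ≈ 19.4 ft

A = 210 hectares = 2.1 × 10^6 m²
Δh = ΔV / (S × A) = 930 m³ / (7.5 × 10^-5 × 2.1 × 10^6 m²) = 5.905 m
Δh = 5.905 m = 19.37 ft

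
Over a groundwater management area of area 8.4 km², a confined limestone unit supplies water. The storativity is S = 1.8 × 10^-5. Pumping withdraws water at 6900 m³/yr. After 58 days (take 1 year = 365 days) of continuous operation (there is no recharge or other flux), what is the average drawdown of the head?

A = 8.4 km² = 8.4 × 10^6 m²
Q = 6900 m³/yr = 18.9 m³/d
ΔV = Q × t = 18.9 m³/d × 58 d = 1096 m³
Δh = ΔV / (S × A) = 1096 / (1.8 × 10^-5 × 8.4 × 10^6) = 7.252 m

Δh ≈ 7.25 m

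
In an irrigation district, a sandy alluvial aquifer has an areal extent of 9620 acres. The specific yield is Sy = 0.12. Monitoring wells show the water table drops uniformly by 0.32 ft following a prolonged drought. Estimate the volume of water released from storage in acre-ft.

ΔV ≈ 369 acre-ft

A = 9620 acres = 3.893 × 10^7 m²
Δh = 0.32 ft = 0.09754 m
ΔV = Sy × A × Δh = 0.12 × 3.893 × 10^7 m² × 0.09754 m = 4.557 × 10^5 m³
ΔV = 4.557 × 10^5 m³ = 369.4 acre-ft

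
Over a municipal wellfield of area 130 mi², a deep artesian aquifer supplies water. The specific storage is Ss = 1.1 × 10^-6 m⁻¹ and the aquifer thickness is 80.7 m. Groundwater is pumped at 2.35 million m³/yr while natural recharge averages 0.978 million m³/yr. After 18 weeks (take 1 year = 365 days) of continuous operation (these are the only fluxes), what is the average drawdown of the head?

S = Ss × b = 1.1 × 10^-6 m⁻¹ × 80.7 m = 8.877 × 10^-5
A = 130 mi² = 3.367 × 10^8 m²
Net abstraction = 2.35 − 0.978 = 1.372 million m³/yr
Q_net = 1.372 million m³/yr = 3759 m³/d
t = 18 weeks = 126 d
ΔV = Q × t = 3759 m³/d × 126 d = 4.736 × 10^5 m³
Δh = ΔV / (S × A) = 4.736 × 10^5 / (8.877 × 10^-5 × 3.367 × 10^8) = 15.85 m

Δh ≈ 15.8 m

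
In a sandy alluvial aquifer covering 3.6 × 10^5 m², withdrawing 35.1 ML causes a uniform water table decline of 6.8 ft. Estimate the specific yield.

Δh = 6.8 ft = 2.073 m
ΔV = 35.1 ML = 35100 m³
Sy = ΔV / (A × Δh) = 35100 m³ / (3.6 × 10^5 m² × 2.073 m) = 0.04704

Sy ≈ 0.047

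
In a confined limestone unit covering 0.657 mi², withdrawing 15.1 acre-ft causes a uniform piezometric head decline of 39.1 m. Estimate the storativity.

S ≈ 2.8 × 10^-4

A = 0.657 mi² = 1.702 × 10^6 m²
ΔV = 15.1 acre-ft = 18630 m³
S = ΔV / (A × Δh) = 18630 m³ / (1.702 × 10^6 m² × 39.1 m) = 2.799 × 10^-4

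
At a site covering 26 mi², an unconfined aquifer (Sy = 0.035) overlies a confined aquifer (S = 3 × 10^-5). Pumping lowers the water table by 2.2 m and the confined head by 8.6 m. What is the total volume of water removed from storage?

ΔV ≈ 5.2 × 10^6 m³

A = 26 mi² = 6.734 × 10^7 m²
Unconfined: ΔV_u = Sy × A × Δh_u = 0.035 × 6.734 × 10^7 × 2.2 = 5.185 × 10^6 m³
Confined: ΔV_c = S × A × Δh_c = 3 × 10^-5 × 6.734 × 10^7 × 8.6 = 17370 m³
Total ΔV = 5.185 × 10^6 + 17370 = 5.203 × 10^6 m³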